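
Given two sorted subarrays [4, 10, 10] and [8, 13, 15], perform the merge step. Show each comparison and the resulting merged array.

Merging process:

Compare 4 vs 8: take 4 from left. Merged: [4]
Compare 10 vs 8: take 8 from right. Merged: [4, 8]
Compare 10 vs 13: take 10 from left. Merged: [4, 8, 10]
Compare 10 vs 13: take 10 from left. Merged: [4, 8, 10, 10]
Append remaining from right: [13, 15]. Merged: [4, 8, 10, 10, 13, 15]

Final merged array: [4, 8, 10, 10, 13, 15]
Total comparisons: 4

The merged array is [4, 8, 10, 10, 13, 15], requiring 4 comparisons. The merge step runs in O(n) time where n is the total number of elements.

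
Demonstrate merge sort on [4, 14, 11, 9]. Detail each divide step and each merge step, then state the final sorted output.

Merge sort trace:

Split: [4, 14, 11, 9] -> [4, 14] and [11, 9]
  Split: [4, 14] -> [4] and [14]
  Merge: [4] + [14] -> [4, 14]
  Split: [11, 9] -> [11] and [9]
  Merge: [11] + [9] -> [9, 11]
Merge: [4, 14] + [9, 11] -> [4, 9, 11, 14]

Final sorted array: [4, 9, 11, 14]

The merge sort proceeds by recursively splitting the array and merging sorted halves.
After all merges, the sorted array is [4, 9, 11, 14].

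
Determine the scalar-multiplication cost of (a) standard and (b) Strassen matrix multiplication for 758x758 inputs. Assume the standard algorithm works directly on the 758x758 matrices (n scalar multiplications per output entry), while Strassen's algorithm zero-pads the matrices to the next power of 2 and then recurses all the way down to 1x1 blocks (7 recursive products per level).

Matrix multiplication for 758x758 matrices:

Strassen's algorithm requires power-of-2 dimensions. Pad 758x758 to 1024x1024 (next power of 2).

Standard algorithm: 758^3 = 435519512 multiplications
Strassen's algorithm: 7^(log2(1024)) = 7^10 = 282475249 multiplications
Savings: 435519512 - 282475249 = 153044263 multiplications

Standard: 435519512 multiplications (758^3). Strassen: 282475249 multiplications (7^10, after padding to 1024x1024). Strassen reduces 8 recursive multiplications to 7 at each level.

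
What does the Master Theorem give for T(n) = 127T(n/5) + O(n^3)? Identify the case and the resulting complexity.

Master Theorem for T(n) = 127T(n/5) + O(n^3):

a = 127, b = 5, c = 3
log_b(a) = log_5(127) = 3.0099

Case 1: c = 3 < log_5(127) = 3.0099
T(n) = O(n^(log_5 127))

For T(n) = 127T(n/5) + O(n^3): log_5(127) = 3.0099. This is Case 1 of the Master Theorem (c < log_b(a), work dominated by leaves), giving O(n^(log_5 127)).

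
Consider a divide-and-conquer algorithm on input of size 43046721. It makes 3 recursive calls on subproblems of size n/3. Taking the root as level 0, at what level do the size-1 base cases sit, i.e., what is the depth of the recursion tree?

For divide and conquer with division factor 3:

Problem sizes at each level:
Level 0: 43046721
Level 1: 14348907
Level 2: 4782969
Level 3: 1594323
Level 4: 531441
Level 5: 177147
Level 6: 59049
Level 7: 19683
Level 8: 6561
Level 9: 2187
Level 10: 729
Level 11: 243
Level 12: 81
Level 13: 27
Level 14: 9
Level 15: 3
Level 16: 1

The root is level 0 and the size-1 base case is level 16 (the tree spans levels 0 through 16, i.e. 17 levels counting the root), so the depth is the number of divisions: log_3(43046721) = 16

The recursion tree depth is log_3(43046721) = 16. At each level, the problem size is divided by 3, so it takes 16 divisions to reduce to a base case of size 1. The algorithm makes 3 recursive calls at each level.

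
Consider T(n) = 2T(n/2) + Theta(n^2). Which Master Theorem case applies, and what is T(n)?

Master Theorem for T(n) = 2T(n/2) + O(n^2):

a = 2, b = 2, c = 2
log_b(a) = log_2(2) = 1.0000

Case 3: c = 2 > log_2(2) = 1.0000
T(n) = O(n^2) = O(n^2)

For T(n) = 2T(n/2) + O(n^2): log_2(2) = 1.0000. This is Case 3 of the Master Theorem (c > log_b(a), work dominated by root), giving O(n^2).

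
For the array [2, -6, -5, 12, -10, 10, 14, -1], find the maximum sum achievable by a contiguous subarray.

Using Kadane's algorithm on [2, -6, -5, 12, -10, 10, 14, -1]:

Scanning through the array:
Position 1 (value -6): max_ending_here = -4, max_so_far = 2
Position 2 (value -5): max_ending_here = -5, max_so_far = 2
Position 3 (value 12): max_ending_here = 12, max_so_far = 12
Position 4 (value -10): max_ending_here = 2, max_so_far = 12
Position 5 (value 10): max_ending_here = 12, max_so_far = 12
Position 6 (value 14): max_ending_here = 26, max_so_far = 26
Position 7 (value -1): max_ending_here = 25, max_so_far = 26

Maximum subarray: [12, -10, 10, 14]
Maximum sum: 26

The maximum subarray is [12, -10, 10, 14] with sum 26. This subarray runs from index 3 to index 6.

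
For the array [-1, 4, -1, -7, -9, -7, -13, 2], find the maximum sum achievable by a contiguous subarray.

Using Kadane's algorithm on [-1, 4, -1, -7, -9, -7, -13, 2]:

Scanning through the array:
Position 1 (value 4): max_ending_here = 4, max_so_far = 4
Position 2 (value -1): max_ending_here = 3, max_so_far = 4
Position 3 (value -7): max_ending_here = -4, max_so_far = 4
Position 4 (value -9): max_ending_here = -9, max_so_far = 4
Position 5 (value -7): max_ending_here = -7, max_so_far = 4
Position 6 (value -13): max_ending_here = -13, max_so_far = 4
Position 7 (value 2): max_ending_here = 2, max_so_far = 4

Maximum subarray: [4]
Maximum sum: 4

The maximum subarray is [4] with sum 4. This subarray runs from index 1 to index 1.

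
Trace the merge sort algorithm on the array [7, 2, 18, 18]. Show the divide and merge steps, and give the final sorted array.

Merge sort trace:

Split: [7, 2, 18, 18] -> [7, 2] and [18, 18]
  Split: [7, 2] -> [7] and [2]
  Merge: [7] + [2] -> [2, 7]
  Split: [18, 18] -> [18] and [18]
  Merge: [18] + [18] -> [18, 18]
Merge: [2, 7] + [18, 18] -> [2, 7, 18, 18]

Final sorted array: [2, 7, 18, 18]

The merge sort proceeds by recursively splitting the array and merging sorted halves.
After all merges, the sorted array is [2, 7, 18, 18].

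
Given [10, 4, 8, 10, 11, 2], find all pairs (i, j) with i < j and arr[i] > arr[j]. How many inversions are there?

Finding inversions in [10, 4, 8, 10, 11, 2]:

(0, 1): arr[0]=10 > arr[1]=4
(0, 2): arr[0]=10 > arr[2]=8
(0, 5): arr[0]=10 > arr[5]=2
(1, 5): arr[1]=4 > arr[5]=2
(2, 5): arr[2]=8 > arr[5]=2
(3, 5): arr[3]=10 > arr[5]=2
(4, 5): arr[4]=11 > arr[5]=2

Total inversions: 7

The array has 7 inversion(s): (0,1), (0,2), (0,5), (1,5), (2,5), (3,5), (4,5). Each pair (i,j) satisfies i < j and arr[i] > arr[j].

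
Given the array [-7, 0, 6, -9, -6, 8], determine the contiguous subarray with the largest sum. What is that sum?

Using Kadane's algorithm on [-7, 0, 6, -9, -6, 8]:

Scanning through the array:
Position 1 (value 0): max_ending_here = 0, max_so_far = 0
Position 2 (value 6): max_ending_here = 6, max_so_far = 6
Position 3 (value -9): max_ending_here = -3, max_so_far = 6
Position 4 (value -6): max_ending_here = -6, max_so_far = 6
Position 5 (value 8): max_ending_here = 8, max_so_far = 8

Maximum subarray: [8]
Maximum sum: 8

The maximum subarray is [8] with sum 8. This subarray runs from index 5 to index 5.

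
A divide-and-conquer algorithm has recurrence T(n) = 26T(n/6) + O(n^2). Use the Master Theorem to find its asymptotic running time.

Master Theorem for T(n) = 26T(n/6) + O(n^2):

a = 26, b = 6, c = 2
log_b(a) = log_6(26) = 1.8184

Case 3: c = 2 > log_6(26) = 1.8184
T(n) = O(n^2) = O(n^2)

For T(n) = 26T(n/6) + O(n^2): log_6(26) = 1.8184. This is Case 3 of the Master Theorem (c > log_b(a), work dominated by root), giving O(n^2).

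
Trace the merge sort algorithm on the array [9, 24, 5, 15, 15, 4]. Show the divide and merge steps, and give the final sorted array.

Merge sort trace:

Split: [9, 24, 5, 15, 15, 4] -> [9, 24, 5] and [15, 15, 4]
  Split: [9, 24, 5] -> [9] and [24, 5]
    Split: [24, 5] -> [24] and [5]
    Merge: [24] + [5] -> [5, 24]
  Merge: [9] + [5, 24] -> [5, 9, 24]
  Split: [15, 15, 4] -> [15] and [15, 4]
    Split: [15, 4] -> [15] and [4]
    Merge: [15] + [4] -> [4, 15]
  Merge: [15] + [4, 15] -> [4, 15, 15]
Merge: [5, 9, 24] + [4, 15, 15] -> [4, 5, 9, 15, 15, 24]

Final sorted array: [4, 5, 9, 15, 15, 24]

The merge sort proceeds by recursively splitting the array and merging sorted halves.
After all merges, the sorted array is [4, 5, 9, 15, 15, 24].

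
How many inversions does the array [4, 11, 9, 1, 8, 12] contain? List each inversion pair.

Finding inversions in [4, 11, 9, 1, 8, 12]:

(0, 3): arr[0]=4 > arr[3]=1
(1, 2): arr[1]=11 > arr[2]=9
(1, 3): arr[1]=11 > arr[3]=1
(1, 4): arr[1]=11 > arr[4]=8
(2, 3): arr[2]=9 > arr[3]=1
(2, 4): arr[2]=9 > arr[4]=8

Total inversions: 6

The array has 6 inversion(s): (0,3), (1,2), (1,3), (1,4), (2,3), (2,4). Each pair (i,j) satisfies i < j and arr[i] > arr[j].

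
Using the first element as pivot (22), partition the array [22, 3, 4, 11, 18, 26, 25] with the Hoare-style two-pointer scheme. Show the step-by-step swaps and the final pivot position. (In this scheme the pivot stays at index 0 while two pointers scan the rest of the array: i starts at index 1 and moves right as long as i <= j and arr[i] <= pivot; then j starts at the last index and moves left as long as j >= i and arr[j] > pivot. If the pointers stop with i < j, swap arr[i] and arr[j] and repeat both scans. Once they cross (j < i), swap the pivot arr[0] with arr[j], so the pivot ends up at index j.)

Hoare-style two-pointer partition with pivot = 22:

Initial array: [22, 3, 4, 11, 18, 26, 25]

Pointers start at i = 1, j = 6.
i ends at 5, j ends at 4: the pointers have crossed (j < i), so scanning stops.

Swap pivot arr[0] with arr[4] to place pivot at position 4: [18, 3, 4, 11, 22, 26, 25]
Pivot position: 4

After partitioning with pivot 22, the array becomes [18, 3, 4, 11, 22, 26, 25]. The pivot is placed at index 4. All elements to the left of the pivot are <= 22, and all elements to the right are > 22.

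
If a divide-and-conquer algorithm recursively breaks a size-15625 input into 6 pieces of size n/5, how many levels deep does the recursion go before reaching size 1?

For divide and conquer with division factor 5:

Problem sizes at each level:
Level 0: 15625
Level 1: 3125
Level 2: 625
Level 3: 125
Level 4: 25
Level 5: 5
Level 6: 1

The root is level 0 and the size-1 base case is level 6 (the tree spans levels 0 through 6, i.e. 7 levels counting the root), so the depth is the number of divisions: log_5(15625) = 6

The recursion tree depth is log_5(15625) = 6. At each level, the problem size is divided by 5, so it takes 6 divisions to reduce to a base case of size 1. The algorithm makes 6 recursive calls at each level.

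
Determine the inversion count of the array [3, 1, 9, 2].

Finding inversions in [3, 1, 9, 2]:

(0, 1): arr[0]=3 > arr[1]=1
(0, 3): arr[0]=3 > arr[3]=2
(2, 3): arr[2]=9 > arr[3]=2

Total inversions: 3

The array has 3 inversion(s): (0,1), (0,3), (2,3). Each pair (i,j) satisfies i < j and arr[i] > arr[j].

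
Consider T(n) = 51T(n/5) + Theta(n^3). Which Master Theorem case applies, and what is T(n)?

Master Theorem for T(n) = 51T(n/5) + O(n^3):

a = 51, b = 5, c = 3
log_b(a) = log_5(51) = 2.4430

Case 3: c = 3 > log_5(51) = 2.4430
T(n) = O(n^3) = O(n^3)

For T(n) = 51T(n/5) + O(n^3): log_5(51) = 2.4430. This is Case 3 of the Master Theorem (c > log_b(a), work dominated by root), giving O(n^3).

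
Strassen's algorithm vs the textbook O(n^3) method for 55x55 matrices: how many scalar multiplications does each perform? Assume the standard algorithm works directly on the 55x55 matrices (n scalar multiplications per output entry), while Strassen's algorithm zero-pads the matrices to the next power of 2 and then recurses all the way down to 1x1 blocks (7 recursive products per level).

Matrix multiplication for 55x55 matrices:

Strassen's algorithm requires power-of-2 dimensions. Pad 55x55 to 64x64 (next power of 2).

Standard algorithm: 55^3 = 166375 multiplications
Strassen's algorithm: 7^(log2(64)) = 7^6 = 117649 multiplications
Savings: 166375 - 117649 = 48726 multiplications

Standard: 166375 multiplications (55^3). Strassen: 117649 multiplications (7^6, after padding to 64x64). Strassen reduces 8 recursive multiplications to 7 at each level.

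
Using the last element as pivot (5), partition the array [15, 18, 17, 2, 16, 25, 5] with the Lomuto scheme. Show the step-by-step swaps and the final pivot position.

Lomuto partition with pivot = 5:

Initial array: [15, 18, 17, 2, 16, 25, 5]

arr[0]=15 > 5: no swap
arr[1]=18 > 5: no swap
arr[2]=17 > 5: no swap
arr[3]=2 <= 5: swap with position 0, array becomes [2, 18, 17, 15, 16, 25, 5]
arr[4]=16 > 5: no swap
arr[5]=25 > 5: no swap

Place pivot at position 1: [2, 5, 17, 15, 16, 25, 18]
Pivot position: 1

After partitioning with pivot 5, the array becomes [2, 5, 17, 15, 16, 25, 18]. The pivot is placed at index 1. All elements to the left of the pivot are <= 5, and all elements to the right are > 5.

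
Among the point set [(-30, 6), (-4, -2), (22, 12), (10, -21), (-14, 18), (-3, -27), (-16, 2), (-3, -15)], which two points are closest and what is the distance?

Computing all pairwise distances among 8 points:

d((-30, 6), (-4, -2)) = 27.2029
d((-30, 6), (22, 12)) = 52.345
d((-30, 6), (10, -21)) = 48.2597
d((-30, 6), (-14, 18)) = 20.0
d((-30, 6), (-3, -27)) = 42.638
d((-30, 6), (-16, 2)) = 14.5602
d((-30, 6), (-3, -15)) = 34.2053
d((-4, -2), (22, 12)) = 29.5296
d((-4, -2), (10, -21)) = 23.6008
d((-4, -2), (-14, 18)) = 22.3607
d((-4, -2), (-3, -27)) = 25.02
d((-4, -2), (-16, 2)) = 12.6491
d((-4, -2), (-3, -15)) = 13.0384
d((22, 12), (10, -21)) = 35.1141
d((22, 12), (-14, 18)) = 36.4966
d((22, 12), (-3, -27)) = 46.3249
d((22, 12), (-16, 2)) = 39.2938
d((22, 12), (-3, -15)) = 36.7967
d((10, -21), (-14, 18)) = 45.793
d((10, -21), (-3, -27)) = 14.3178
d((10, -21), (-16, 2)) = 34.7131
d((10, -21), (-3, -15)) = 14.3178
d((-14, 18), (-3, -27)) = 46.3249
d((-14, 18), (-16, 2)) = 16.1245
d((-14, 18), (-3, -15)) = 34.7851
d((-3, -27), (-16, 2)) = 31.7805
d((-3, -27), (-3, -15)) = 12.0 <-- minimum
d((-16, 2), (-3, -15)) = 21.4009

Closest pair: (-3, -27) and (-3, -15) with distance 12.0

The closest pair is (-3, -27) and (-3, -15) with Euclidean distance 12.0. For 8 points, brute-force pairwise comparison is shown above. For large n, the divide-and-conquer algorithm (sort by x, recurse on halves, check the dividing strip) achieves O(n log n).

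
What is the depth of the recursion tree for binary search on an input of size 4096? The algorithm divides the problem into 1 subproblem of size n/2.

For divide and conquer with division factor 2:

Problem sizes at each level:
Level 0: 4096
Level 1: 2048
Level 2: 1024
Level 3: 512
Level 4: 256
Level 5: 128
Level 6: 64
Level 7: 32
Level 8: 16
Level 9: 8
Level 10: 4
Level 11: 2
Level 12: 1

The root is level 0 and the size-1 base case is level 12 (the tree spans levels 0 through 12, i.e. 13 levels counting the root), so the depth is the number of divisions: log_2(4096) = 12

The recursion tree depth is log_2(4096) = 12. At each level, the problem size is divided by 2, so it takes 12 divisions to reduce to a base case of size 1. The algorithm makes 1 recursive call at each level.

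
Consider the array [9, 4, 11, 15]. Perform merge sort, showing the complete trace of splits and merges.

Merge sort trace:

Split: [9, 4, 11, 15] -> [9, 4] and [11, 15]
  Split: [9, 4] -> [9] and [4]
  Merge: [9] + [4] -> [4, 9]
  Split: [11, 15] -> [11] and [15]
  Merge: [11] + [15] -> [11, 15]
Merge: [4, 9] + [11, 15] -> [4, 9, 11, 15]

Final sorted array: [4, 9, 11, 15]

The merge sort proceeds by recursively splitting the array and merging sorted halves.
After all merges, the sorted array is [4, 9, 11, 15].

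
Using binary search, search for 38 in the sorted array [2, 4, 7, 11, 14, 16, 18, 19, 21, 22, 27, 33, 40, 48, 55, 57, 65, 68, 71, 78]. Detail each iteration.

Binary search for 38 in [2, 4, 7, 11, 14, 16, 18, 19, 21, 22, 27, 33, 40, 48, 55, 57, 65, 68, 71, 78]:

lo=0, hi=19, mid=9, arr[mid]=22 -> 22 < 38, search right half
lo=10, hi=19, mid=14, arr[mid]=55 -> 55 > 38, search left half
lo=10, hi=13, mid=11, arr[mid]=33 -> 33 < 38, search right half
lo=12, hi=13, mid=12, arr[mid]=40 -> 40 > 38, search left half
lo=12 > hi=11, target 38 not found

Binary search determines that 38 is not in the array after 4 comparisons. The search space was exhausted without finding the target.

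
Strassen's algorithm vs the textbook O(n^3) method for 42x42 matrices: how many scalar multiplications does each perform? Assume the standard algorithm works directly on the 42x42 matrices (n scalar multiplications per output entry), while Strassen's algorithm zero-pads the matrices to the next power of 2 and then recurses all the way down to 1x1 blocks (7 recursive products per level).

Matrix multiplication for 42x42 matrices:

Strassen's algorithm requires power-of-2 dimensions. Pad 42x42 to 64x64 (next power of 2).

Standard algorithm: 42^3 = 74088 multiplications
Strassen's algorithm: 7^(log2(64)) = 7^6 = 117649 multiplications
Difference: 74088 - 117649 = -43561 (Strassen uses MORE here due to padding overhead — for small or just-over-power-of-2 n, padding can outweigh the per-level savings)

Standard: 74088 multiplications (42^3). Strassen: 117649 multiplications (7^6, after padding to 64x64). Strassen reduces 8 recursive multiplications to 7 at each level.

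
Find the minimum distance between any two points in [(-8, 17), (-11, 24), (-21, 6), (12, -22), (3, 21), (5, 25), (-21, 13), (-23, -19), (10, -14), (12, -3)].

Computing all pairwise distances among 10 points:

d((-8, 17), (-11, 24)) = 7.6158
d((-8, 17), (-21, 6)) = 17.0294
d((-8, 17), (12, -22)) = 43.8292
d((-8, 17), (3, 21)) = 11.7047
d((-8, 17), (5, 25)) = 15.2643
d((-8, 17), (-21, 13)) = 13.6015
d((-8, 17), (-23, -19)) = 39.0
d((-8, 17), (10, -14)) = 35.8469
d((-8, 17), (12, -3)) = 28.2843
d((-11, 24), (-21, 6)) = 20.5913
d((-11, 24), (12, -22)) = 51.4296
d((-11, 24), (3, 21)) = 14.3178
d((-11, 24), (5, 25)) = 16.0312
d((-11, 24), (-21, 13)) = 14.8661
d((-11, 24), (-23, -19)) = 44.643
d((-11, 24), (10, -14)) = 43.4166
d((-11, 24), (12, -3)) = 35.4683
d((-21, 6), (12, -22)) = 43.2782
d((-21, 6), (3, 21)) = 28.3019
d((-21, 6), (5, 25)) = 32.2025
d((-21, 6), (-21, 13)) = 7.0
d((-21, 6), (-23, -19)) = 25.0799
d((-21, 6), (10, -14)) = 36.8917
d((-21, 6), (12, -3)) = 34.2053
d((12, -22), (3, 21)) = 43.9318
d((12, -22), (5, 25)) = 47.5184
d((12, -22), (-21, 13)) = 48.1041
d((12, -22), (-23, -19)) = 35.1283
d((12, -22), (10, -14)) = 8.2462
d((12, -22), (12, -3)) = 19.0
d((3, 21), (5, 25)) = 4.4721 <-- minimum
d((3, 21), (-21, 13)) = 25.2982
d((3, 21), (-23, -19)) = 47.7074
d((3, 21), (10, -14)) = 35.6931
d((3, 21), (12, -3)) = 25.632
d((5, 25), (-21, 13)) = 28.6356
d((5, 25), (-23, -19)) = 52.1536
d((5, 25), (10, -14)) = 39.3192
d((5, 25), (12, -3)) = 28.8617
d((-21, 13), (-23, -19)) = 32.0624
d((-21, 13), (10, -14)) = 41.1096
d((-21, 13), (12, -3)) = 36.6742
d((-23, -19), (10, -14)) = 33.3766
d((-23, -19), (12, -3)) = 38.4838
d((10, -14), (12, -3)) = 11.1803

Closest pair: (3, 21) and (5, 25) with distance 4.4721

The closest pair is (3, 21) and (5, 25) with Euclidean distance 4.4721. For 10 points, brute-force pairwise comparison is shown above. For large n, the divide-and-conquer algorithm (sort by x, recurse on halves, check the dividing strip) achieves O(n log n).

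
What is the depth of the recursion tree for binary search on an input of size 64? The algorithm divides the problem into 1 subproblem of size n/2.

For divide and conquer with division factor 2:

Problem sizes at each level:
Level 0: 64
Level 1: 32
Level 2: 16
Level 3: 8
Level 4: 4
Level 5: 2
Level 6: 1

The root is level 0 and the size-1 base case is level 6 (the tree spans levels 0 through 6, i.e. 7 levels counting the root), so the depth is the number of divisions: log_2(64) = 6

The recursion tree depth is log_2(64) = 6. At each level, the problem size is divided by 2, so it takes 6 divisions to reduce to a base case of size 1. The algorithm makes 1 recursive call at each level.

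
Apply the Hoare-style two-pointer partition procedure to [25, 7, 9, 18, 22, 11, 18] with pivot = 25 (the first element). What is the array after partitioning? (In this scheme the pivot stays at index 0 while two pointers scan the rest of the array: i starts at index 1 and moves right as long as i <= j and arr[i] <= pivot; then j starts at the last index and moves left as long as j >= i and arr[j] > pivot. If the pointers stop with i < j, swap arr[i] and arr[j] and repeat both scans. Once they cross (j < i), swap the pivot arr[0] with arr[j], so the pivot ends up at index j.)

Hoare-style two-pointer partition with pivot = 25:

Initial array: [25, 7, 9, 18, 22, 11, 18]

Pointers start at i = 1, j = 6.
i ends at 7, j ends at 6: the pointers have crossed (j < i), so scanning stops.

Swap pivot arr[0] with arr[6] to place pivot at position 6: [18, 7, 9, 18, 22, 11, 25]
Pivot position: 6

After partitioning with pivot 25, the array becomes [18, 7, 9, 18, 22, 11, 25]. The pivot is placed at index 6. All elements to the left of the pivot are <= 25, and all elements to the right are > 25.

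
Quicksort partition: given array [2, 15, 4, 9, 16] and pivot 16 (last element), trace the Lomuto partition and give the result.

Lomuto partition with pivot = 16:

Initial array: [2, 15, 4, 9, 16]

arr[0]=2 <= 16: swap with position 0, array becomes [2, 15, 4, 9, 16]
arr[1]=15 <= 16: swap with position 1, array becomes [2, 15, 4, 9, 16]
arr[2]=4 <= 16: swap with position 2, array becomes [2, 15, 4, 9, 16]
arr[3]=9 <= 16: swap with position 3, array becomes [2, 15, 4, 9, 16]

Place pivot at position 4: [2, 15, 4, 9, 16]
Pivot position: 4

After partitioning with pivot 16, the array becomes [2, 15, 4, 9, 16]. The pivot is placed at index 4. All elements to the left of the pivot are <= 16, and all elements to the right are > 16.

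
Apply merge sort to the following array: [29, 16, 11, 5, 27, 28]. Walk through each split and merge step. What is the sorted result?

Merge sort trace:

Split: [29, 16, 11, 5, 27, 28] -> [29, 16, 11] and [5, 27, 28]
  Split: [29, 16, 11] -> [29] and [16, 11]
    Split: [16, 11] -> [16] and [11]
    Merge: [16] + [11] -> [11, 16]
  Merge: [29] + [11, 16] -> [11, 16, 29]
  Split: [5, 27, 28] -> [5] and [27, 28]
    Split: [27, 28] -> [27] and [28]
    Merge: [27] + [28] -> [27, 28]
  Merge: [5] + [27, 28] -> [5, 27, 28]
Merge: [11, 16, 29] + [5, 27, 28] -> [5, 11, 16, 27, 28, 29]

Final sorted array: [5, 11, 16, 27, 28, 29]

The merge sort proceeds by recursively splitting the array and merging sorted halves.
After all merges, the sorted array is [5, 11, 16, 27, 28, 29].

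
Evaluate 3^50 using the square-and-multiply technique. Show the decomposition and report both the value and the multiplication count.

Computing 3^50 by squaring (build up from 3^1; each line after the first costs one multiplication):

3^1 = 3
3^2 = (3^1)^2 = 3^2 = 9
3^3 = 3 * 3^2 = 3 * 9 = 27
3^6 = (3^3)^2 = 27^2 = 729
3^12 = (3^6)^2 = 729^2 = 531441
3^24 = (3^12)^2 = 531441^2 = 282429536481
3^25 = 3 * 3^24 = 3 * 282429536481 = 847288609443
3^50 = (3^25)^2 = 847288609443^2 = 717897987691852588770249

Result: 717897987691852588770249
Multiplications needed: 7 (7 lines after 3^1)

3^50 = 717897987691852588770249. Using exponentiation by squaring, this requires 7 multiplications. The key idea: if the exponent is even, square the half-power; if odd, multiply by the base once.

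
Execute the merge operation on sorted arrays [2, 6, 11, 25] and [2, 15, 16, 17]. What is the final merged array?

Merging process:

Compare 2 vs 2: take 2 from left. Merged: [2]
Compare 6 vs 2: take 2 from right. Merged: [2, 2]
Compare 6 vs 15: take 6 from left. Merged: [2, 2, 6]
Compare 11 vs 15: take 11 from left. Merged: [2, 2, 6, 11]
Compare 25 vs 15: take 15 from right. Merged: [2, 2, 6, 11, 15]
Compare 25 vs 16: take 16 from right. Merged: [2, 2, 6, 11, 15, 16]
Compare 25 vs 17: take 17 from right. Merged: [2, 2, 6, 11, 15, 16, 17]
Append remaining from left: [25]. Merged: [2, 2, 6, 11, 15, 16, 17, 25]

Final merged array: [2, 2, 6, 11, 15, 16, 17, 25]
Total comparisons: 7

The merged array is [2, 2, 6, 11, 15, 16, 17, 25], requiring 7 comparisons. The merge step runs in O(n) time where n is the total number of elements.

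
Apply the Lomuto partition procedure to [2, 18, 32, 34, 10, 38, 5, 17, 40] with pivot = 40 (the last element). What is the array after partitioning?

Lomuto partition with pivot = 40:

Initial array: [2, 18, 32, 34, 10, 38, 5, 17, 40]

arr[0]=2 <= 40: swap with position 0, array becomes [2, 18, 32, 34, 10, 38, 5, 17, 40]
arr[1]=18 <= 40: swap with position 1, array becomes [2, 18, 32, 34, 10, 38, 5, 17, 40]
arr[2]=32 <= 40: swap with position 2, array becomes [2, 18, 32, 34, 10, 38, 5, 17, 40]
arr[3]=34 <= 40: swap with position 3, array becomes [2, 18, 32, 34, 10, 38, 5, 17, 40]
arr[4]=10 <= 40: swap with position 4, array becomes [2, 18, 32, 34, 10, 38, 5, 17, 40]
arr[5]=38 <= 40: swap with position 5, array becomes [2, 18, 32, 34, 10, 38, 5, 17, 40]
arr[6]=5 <= 40: swap with position 6, array becomes [2, 18, 32, 34, 10, 38, 5, 17, 40]
arr[7]=17 <= 40: swap with position 7, array becomes [2, 18, 32, 34, 10, 38, 5, 17, 40]

Place pivot at position 8: [2, 18, 32, 34, 10, 38, 5, 17, 40]
Pivot position: 8

After partitioning with pivot 40, the array becomes [2, 18, 32, 34, 10, 38, 5, 17, 40]. The pivot is placed at index 8. All elements to the left of the pivot are <= 40, and all elements to the right are > 40.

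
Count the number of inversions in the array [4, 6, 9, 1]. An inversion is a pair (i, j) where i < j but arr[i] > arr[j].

Finding inversions in [4, 6, 9, 1]:

(0, 3): arr[0]=4 > arr[3]=1
(1, 3): arr[1]=6 > arr[3]=1
(2, 3): arr[2]=9 > arr[3]=1

Total inversions: 3

The array has 3 inversion(s): (0,3), (1,3), (2,3). Each pair (i,j) satisfies i < j and arr[i] > arr[j].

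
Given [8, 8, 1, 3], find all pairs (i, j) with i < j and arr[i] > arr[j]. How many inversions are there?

Finding inversions in [8, 8, 1, 3]:

(0, 2): arr[0]=8 > arr[2]=1
(0, 3): arr[0]=8 > arr[3]=3
(1, 2): arr[1]=8 > arr[2]=1
(1, 3): arr[1]=8 > arr[3]=3

Total inversions: 4

The array has 4 inversion(s): (0,2), (0,3), (1,2), (1,3). Each pair (i,j) satisfies i < j and arr[i] > arr[j].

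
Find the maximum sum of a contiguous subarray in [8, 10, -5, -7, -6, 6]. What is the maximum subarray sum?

Using Kadane's algorithm on [8, 10, -5, -7, -6, 6]:

Scanning through the array:
Position 1 (value 10): max_ending_here = 18, max_so_far = 18
Position 2 (value -5): max_ending_here = 13, max_so_far = 18
Position 3 (value -7): max_ending_here = 6, max_so_far = 18
Position 4 (value -6): max_ending_here = 0, max_so_far = 18
Position 5 (value 6): max_ending_here = 6, max_so_far = 18

Maximum subarray: [8, 10]
Maximum sum: 18

The maximum subarray is [8, 10] with sum 18. This subarray runs from index 0 to index 1.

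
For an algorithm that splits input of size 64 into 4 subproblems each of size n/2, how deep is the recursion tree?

For divide and conquer with division factor 2:

Problem sizes at each level:
Level 0: 64
Level 1: 32
Level 2: 16
Level 3: 8
Level 4: 4
Level 5: 2
Level 6: 1

The root is level 0 and the size-1 base case is level 6 (the tree spans levels 0 through 6, i.e. 7 levels counting the root), so the depth is the number of divisions: log_2(64) = 6

The recursion tree depth is log_2(64) = 6. At each level, the problem size is divided by 2, so it takes 6 divisions to reduce to a base case of size 1. The algorithm makes 4 recursive calls at each level.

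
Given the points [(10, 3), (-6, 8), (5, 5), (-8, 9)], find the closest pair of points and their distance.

Computing all pairwise distances among 4 points:

d((10, 3), (-6, 8)) = 16.7631
d((10, 3), (5, 5)) = 5.3852
d((10, 3), (-8, 9)) = 18.9737
d((-6, 8), (5, 5)) = 11.4018
d((-6, 8), (-8, 9)) = 2.2361 <-- minimum
d((5, 5), (-8, 9)) = 13.6015

Closest pair: (-6, 8) and (-8, 9) with distance 2.2361

The closest pair is (-6, 8) and (-8, 9) with Euclidean distance 2.2361. For 4 points, brute-force pairwise comparison is shown above. For large n, the divide-and-conquer algorithm (sort by x, recurse on halves, check the dividing strip) achieves O(n log n).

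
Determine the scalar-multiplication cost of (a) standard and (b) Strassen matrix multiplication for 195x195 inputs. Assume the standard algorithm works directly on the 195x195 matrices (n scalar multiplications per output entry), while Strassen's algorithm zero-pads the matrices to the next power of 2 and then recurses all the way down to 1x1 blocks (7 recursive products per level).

Matrix multiplication for 195x195 matrices:

Strassen's algorithm requires power-of-2 dimensions. Pad 195x195 to 256x256 (next power of 2).

Standard algorithm: 195^3 = 7414875 multiplications
Strassen's algorithm: 7^(log2(256)) = 7^8 = 5764801 multiplications
Savings: 7414875 - 5764801 = 1650074 multiplications

Standard: 7414875 multiplications (195^3). Strassen: 5764801 multiplications (7^8, after padding to 256x256). Strassen reduces 8 recursive multiplications to 7 at each level.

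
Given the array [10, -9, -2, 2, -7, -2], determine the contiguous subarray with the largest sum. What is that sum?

Using Kadane's algorithm on [10, -9, -2, 2, -7, -2]:

Scanning through the array:
Position 1 (value -9): max_ending_here = 1, max_so_far = 10
Position 2 (value -2): max_ending_here = -1, max_so_far = 10
Position 3 (value 2): max_ending_here = 2, max_so_far = 10
Position 4 (value -7): max_ending_here = -5, max_so_far = 10
Position 5 (value -2): max_ending_here = -2, max_so_far = 10

Maximum subarray: [10]
Maximum sum: 10

The maximum subarray is [10] with sum 10. This subarray runs from index 0 to index 0.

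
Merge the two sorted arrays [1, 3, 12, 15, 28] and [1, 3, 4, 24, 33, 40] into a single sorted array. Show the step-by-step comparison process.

Merging process:

Compare 1 vs 1: take 1 from left. Merged: [1]
Compare 3 vs 1: take 1 from right. Merged: [1, 1]
Compare 3 vs 3: take 3 from left. Merged: [1, 1, 3]
Compare 12 vs 3: take 3 from right. Merged: [1, 1, 3, 3]
Compare 12 vs 4: take 4 from right. Merged: [1, 1, 3, 3, 4]
Compare 12 vs 24: take 12 from left. Merged: [1, 1, 3, 3, 4, 12]
Compare 15 vs 24: take 15 from left. Merged: [1, 1, 3, 3, 4, 12, 15]
Compare 28 vs 24: take 24 from right. Merged: [1, 1, 3, 3, 4, 12, 15, 24]
Compare 28 vs 33: take 28 from left. Merged: [1, 1, 3, 3, 4, 12, 15, 24, 28]
Append remaining from right: [33, 40]. Merged: [1, 1, 3, 3, 4, 12, 15, 24, 28, 33, 40]

Final merged array: [1, 1, 3, 3, 4, 12, 15, 24, 28, 33, 40]
Total comparisons: 9

The merged array is [1, 1, 3, 3, 4, 12, 15, 24, 28, 33, 40], requiring 9 comparisons. The merge step runs in O(n) time where n is the total number of elements.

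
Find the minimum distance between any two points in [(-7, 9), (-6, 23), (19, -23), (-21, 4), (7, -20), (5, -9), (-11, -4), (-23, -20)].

Computing all pairwise distances among 8 points:

d((-7, 9), (-6, 23)) = 14.0357
d((-7, 9), (19, -23)) = 41.2311
d((-7, 9), (-21, 4)) = 14.8661
d((-7, 9), (7, -20)) = 32.2025
d((-7, 9), (5, -9)) = 21.6333
d((-7, 9), (-11, -4)) = 13.6015
d((-7, 9), (-23, -20)) = 33.121
d((-6, 23), (19, -23)) = 52.3546
d((-6, 23), (-21, 4)) = 24.2074
d((-6, 23), (7, -20)) = 44.9222
d((-6, 23), (5, -9)) = 33.8378
d((-6, 23), (-11, -4)) = 27.4591
d((-6, 23), (-23, -20)) = 46.2385
d((19, -23), (-21, 4)) = 48.2597
d((19, -23), (7, -20)) = 12.3693
d((19, -23), (5, -9)) = 19.799
d((19, -23), (-11, -4)) = 35.5106
d((19, -23), (-23, -20)) = 42.107
d((-21, 4), (7, -20)) = 36.8782
d((-21, 4), (5, -9)) = 29.0689
d((-21, 4), (-11, -4)) = 12.8062
d((-21, 4), (-23, -20)) = 24.0832
d((7, -20), (5, -9)) = 11.1803 <-- minimum
d((7, -20), (-11, -4)) = 24.0832
d((7, -20), (-23, -20)) = 30.0
d((5, -9), (-11, -4)) = 16.7631
d((5, -9), (-23, -20)) = 30.0832
d((-11, -4), (-23, -20)) = 20.0

Closest pair: (7, -20) and (5, -9) with distance 11.1803

The closest pair is (7, -20) and (5, -9) with Euclidean distance 11.1803. For 8 points, brute-force pairwise comparison is shown above. For large n, the divide-and-conquer algorithm (sort by x, recurse on halves, check the dividing strip) achieves O(n log n).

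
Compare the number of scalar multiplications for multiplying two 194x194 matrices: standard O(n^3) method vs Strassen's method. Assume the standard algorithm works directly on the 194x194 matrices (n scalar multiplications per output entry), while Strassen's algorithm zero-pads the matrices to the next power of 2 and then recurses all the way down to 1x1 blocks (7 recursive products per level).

Matrix multiplication for 194x194 matrices:

Strassen's algorithm requires power-of-2 dimensions. Pad 194x194 to 256x256 (next power of 2).

Standard algorithm: 194^3 = 7301384 multiplications
Strassen's algorithm: 7^(log2(256)) = 7^8 = 5764801 multiplications
Savings: 7301384 - 5764801 = 1536583 multiplications

Standard: 7301384 multiplications (194^3). Strassen: 5764801 multiplications (7^8, after padding to 256x256). Strassen reduces 8 recursive multiplications to 7 at each level.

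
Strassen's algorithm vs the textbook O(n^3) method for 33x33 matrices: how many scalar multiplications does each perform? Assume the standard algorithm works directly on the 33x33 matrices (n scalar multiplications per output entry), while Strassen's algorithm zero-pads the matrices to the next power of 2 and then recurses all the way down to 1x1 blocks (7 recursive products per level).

Matrix multiplication for 33x33 matrices:

Strassen's algorithm requires power-of-2 dimensions. Pad 33x33 to 64x64 (next power of 2).

Standard algorithm: 33^3 = 35937 multiplications
Strassen's algorithm: 7^(log2(64)) = 7^6 = 117649 multiplications
Difference: 35937 - 117649 = -81712 (Strassen uses MORE here due to padding overhead — for small or just-over-power-of-2 n, padding can outweigh the per-level savings)

Standard: 35937 multiplications (33^3). Strassen: 117649 multiplications (7^6, after padding to 64x64). Strassen reduces 8 recursive multiplications to 7 at each level.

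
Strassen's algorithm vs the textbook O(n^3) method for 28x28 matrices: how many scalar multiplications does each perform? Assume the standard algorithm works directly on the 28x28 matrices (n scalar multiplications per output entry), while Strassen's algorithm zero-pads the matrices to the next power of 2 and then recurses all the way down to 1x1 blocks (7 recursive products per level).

Matrix multiplication for 28x28 matrices:

Strassen's algorithm requires power-of-2 dimensions. Pad 28x28 to 32x32 (next power of 2).

Standard algorithm: 28^3 = 21952 multiplications
Strassen's algorithm: 7^(log2(32)) = 7^5 = 16807 multiplications
Savings: 21952 - 16807 = 5145 multiplications

Standard: 21952 multiplications (28^3). Strassen: 16807 multiplications (7^5, after padding to 32x32). Strassen reduces 8 recursive multiplications to 7 at each level.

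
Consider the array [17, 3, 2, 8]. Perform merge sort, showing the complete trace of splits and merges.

Merge sort trace:

Split: [17, 3, 2, 8] -> [17, 3] and [2, 8]
  Split: [17, 3] -> [17] and [3]
  Merge: [17] + [3] -> [3, 17]
  Split: [2, 8] -> [2] and [8]
  Merge: [2] + [8] -> [2, 8]
Merge: [3, 17] + [2, 8] -> [2, 3, 8, 17]

Final sorted array: [2, 3, 8, 17]

The merge sort proceeds by recursively splitting the array and merging sorted halves.
After all merges, the sorted array is [2, 3, 8, 17].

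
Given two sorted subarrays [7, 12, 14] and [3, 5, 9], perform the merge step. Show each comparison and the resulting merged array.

Merging process:

Compare 7 vs 3: take 3 from right. Merged: [3]
Compare 7 vs 5: take 5 from right. Merged: [3, 5]
Compare 7 vs 9: take 7 from left. Merged: [3, 5, 7]
Compare 12 vs 9: take 9 from right. Merged: [3, 5, 7, 9]
Append remaining from left: [12, 14]. Merged: [3, 5, 7, 9, 12, 14]

Final merged array: [3, 5, 7, 9, 12, 14]
Total comparisons: 4

The merged array is [3, 5, 7, 9, 12, 14], requiring 4 comparisons. The merge step runs in O(n) time where n is the total number of elements.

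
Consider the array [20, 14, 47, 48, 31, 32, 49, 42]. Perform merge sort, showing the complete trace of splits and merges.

Merge sort trace:

Split: [20, 14, 47, 48, 31, 32, 49, 42] -> [20, 14, 47, 48] and [31, 32, 49, 42]
  Split: [20, 14, 47, 48] -> [20, 14] and [47, 48]
    Split: [20, 14] -> [20] and [14]
    Merge: [20] + [14] -> [14, 20]
    Split: [47, 48] -> [47] and [48]
    Merge: [47] + [48] -> [47, 48]
  Merge: [14, 20] + [47, 48] -> [14, 20, 47, 48]
  Split: [31, 32, 49, 42] -> [31, 32] and [49, 42]
    Split: [31, 32] -> [31] and [32]
    Merge: [31] + [32] -> [31, 32]
    Split: [49, 42] -> [49] and [42]
    Merge: [49] + [42] -> [42, 49]
  Merge: [31, 32] + [42, 49] -> [31, 32, 42, 49]
Merge: [14, 20, 47, 48] + [31, 32, 42, 49] -> [14, 20, 31, 32, 42, 47, 48, 49]

Final sorted array: [14, 20, 31, 32, 42, 47, 48, 49]

The merge sort proceeds by recursively splitting the array and merging sorted halves.
After all merges, the sorted array is [14, 20, 31, 32, 42, 47, 48, 49].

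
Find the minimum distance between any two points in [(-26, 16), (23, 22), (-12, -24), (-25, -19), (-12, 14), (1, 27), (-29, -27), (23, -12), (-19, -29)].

Computing all pairwise distances among 9 points:

d((-26, 16), (23, 22)) = 49.366
d((-26, 16), (-12, -24)) = 42.3792
d((-26, 16), (-25, -19)) = 35.0143
d((-26, 16), (-12, 14)) = 14.1421
d((-26, 16), (1, 27)) = 29.1548
d((-26, 16), (-29, -27)) = 43.1045
d((-26, 16), (23, -12)) = 56.4358
d((-26, 16), (-19, -29)) = 45.5412
d((23, 22), (-12, -24)) = 57.8014
d((23, 22), (-25, -19)) = 63.1269
d((23, 22), (-12, 14)) = 35.9026
d((23, 22), (1, 27)) = 22.561
d((23, 22), (-29, -27)) = 71.4493
d((23, 22), (23, -12)) = 34.0
d((23, 22), (-19, -29)) = 66.0681
d((-12, -24), (-25, -19)) = 13.9284
d((-12, -24), (-12, 14)) = 38.0
d((-12, -24), (1, 27)) = 52.6308
d((-12, -24), (-29, -27)) = 17.2627
d((-12, -24), (23, -12)) = 37.0
d((-12, -24), (-19, -29)) = 8.6023 <-- minimum
d((-25, -19), (-12, 14)) = 35.4683
d((-25, -19), (1, 27)) = 52.8394
d((-25, -19), (-29, -27)) = 8.9443
d((-25, -19), (23, -12)) = 48.5077
d((-25, -19), (-19, -29)) = 11.6619
d((-12, 14), (1, 27)) = 18.3848
d((-12, 14), (-29, -27)) = 44.3847
d((-12, 14), (23, -12)) = 43.6005
d((-12, 14), (-19, -29)) = 43.566
d((1, 27), (-29, -27)) = 61.7738
d((1, 27), (23, -12)) = 44.7772
d((1, 27), (-19, -29)) = 59.4643
d((-29, -27), (23, -12)) = 54.1202
d((-29, -27), (-19, -29)) = 10.198
d((23, -12), (-19, -29)) = 45.31

Closest pair: (-12, -24) and (-19, -29) with distance 8.6023

The closest pair is (-12, -24) and (-19, -29) with Euclidean distance 8.6023. For 9 points, brute-force pairwise comparison is shown above. For large n, the divide-and-conquer algorithm (sort by x, recurse on halves, check the dividing strip) achieves O(n log n).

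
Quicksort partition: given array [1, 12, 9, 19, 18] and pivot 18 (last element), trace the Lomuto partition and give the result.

Lomuto partition with pivot = 18:

Initial array: [1, 12, 9, 19, 18]

arr[0]=1 <= 18: swap with position 0, array becomes [1, 12, 9, 19, 18]
arr[1]=12 <= 18: swap with position 1, array becomes [1, 12, 9, 19, 18]
arr[2]=9 <= 18: swap with position 2, array becomes [1, 12, 9, 19, 18]
arr[3]=19 > 18: no swap

Place pivot at position 3: [1, 12, 9, 18, 19]
Pivot position: 3

After partitioning with pivot 18, the array becomes [1, 12, 9, 18, 19]. The pivot is placed at index 3. All elements to the left of the pivot are <= 18, and all elements to the right are > 18.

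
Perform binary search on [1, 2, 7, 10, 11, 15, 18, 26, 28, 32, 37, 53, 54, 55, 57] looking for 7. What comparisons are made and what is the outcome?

Binary search for 7 in [1, 2, 7, 10, 11, 15, 18, 26, 28, 32, 37, 53, 54, 55, 57]:

lo=0, hi=14, mid=7, arr[mid]=26 -> 26 > 7, search left half
lo=0, hi=6, mid=3, arr[mid]=10 -> 10 > 7, search left half
lo=0, hi=2, mid=1, arr[mid]=2 -> 2 < 7, search right half
lo=2, hi=2, mid=2, arr[mid]=7 -> Found target at index 2!

Binary search finds 7 at index 2 after 4 comparisons. The search repeatedly halves the search space by comparing with the middle element.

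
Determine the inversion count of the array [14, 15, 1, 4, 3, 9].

Finding inversions in [14, 15, 1, 4, 3, 9]:

(0, 2): arr[0]=14 > arr[2]=1
(0, 3): arr[0]=14 > arr[3]=4
(0, 4): arr[0]=14 > arr[4]=3
(0, 5): arr[0]=14 > arr[5]=9
(1, 2): arr[1]=15 > arr[2]=1
(1, 3): arr[1]=15 > arr[3]=4
(1, 4): arr[1]=15 > arr[4]=3
(1, 5): arr[1]=15 > arr[5]=9
(3, 4): arr[3]=4 > arr[4]=3

Total inversions: 9

The array has 9 inversion(s): (0,2), (0,3), (0,4), (0,5), (1,2), (1,3), (1,4), (1,5), (3,4). Each pair (i,j) satisfies i < j and arr[i] > arr[j].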